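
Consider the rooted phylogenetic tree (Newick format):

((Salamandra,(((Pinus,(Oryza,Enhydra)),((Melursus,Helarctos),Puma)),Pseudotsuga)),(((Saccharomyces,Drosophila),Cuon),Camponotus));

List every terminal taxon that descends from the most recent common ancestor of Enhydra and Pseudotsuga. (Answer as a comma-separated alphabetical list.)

Tracing Enhydra: it sits inside (Oryza,Enhydra).
Tracing Pseudotsuga: it sits inside (((Pinus,(Oryza,Enhydra)),((Melursus,Helarctos),Puma)),Pseudotsuga).
The smallest clade enclosing both is (((Pinus,(Oryza,Enhydra)),((Melursus,Helarctos),Puma)),Pseudotsuga); the answer is its 7 terminal taxa in alphabetical order.

Enhydra, Helarctos, Melursus, Oryza, Pinus, Pseudotsuga, Puma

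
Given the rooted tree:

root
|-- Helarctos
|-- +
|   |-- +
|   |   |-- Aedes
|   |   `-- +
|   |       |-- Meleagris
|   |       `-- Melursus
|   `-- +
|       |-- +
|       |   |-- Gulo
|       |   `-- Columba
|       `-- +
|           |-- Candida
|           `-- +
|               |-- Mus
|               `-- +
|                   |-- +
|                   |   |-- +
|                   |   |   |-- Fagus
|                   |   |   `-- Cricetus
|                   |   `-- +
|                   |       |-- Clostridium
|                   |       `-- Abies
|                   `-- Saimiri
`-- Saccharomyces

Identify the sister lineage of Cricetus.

Cricetus attaches to the tree at the node subtending (Fagus,Cricetus).
The other lineage descending from that same node — the sister group — is the single tip Fagus.

Fagus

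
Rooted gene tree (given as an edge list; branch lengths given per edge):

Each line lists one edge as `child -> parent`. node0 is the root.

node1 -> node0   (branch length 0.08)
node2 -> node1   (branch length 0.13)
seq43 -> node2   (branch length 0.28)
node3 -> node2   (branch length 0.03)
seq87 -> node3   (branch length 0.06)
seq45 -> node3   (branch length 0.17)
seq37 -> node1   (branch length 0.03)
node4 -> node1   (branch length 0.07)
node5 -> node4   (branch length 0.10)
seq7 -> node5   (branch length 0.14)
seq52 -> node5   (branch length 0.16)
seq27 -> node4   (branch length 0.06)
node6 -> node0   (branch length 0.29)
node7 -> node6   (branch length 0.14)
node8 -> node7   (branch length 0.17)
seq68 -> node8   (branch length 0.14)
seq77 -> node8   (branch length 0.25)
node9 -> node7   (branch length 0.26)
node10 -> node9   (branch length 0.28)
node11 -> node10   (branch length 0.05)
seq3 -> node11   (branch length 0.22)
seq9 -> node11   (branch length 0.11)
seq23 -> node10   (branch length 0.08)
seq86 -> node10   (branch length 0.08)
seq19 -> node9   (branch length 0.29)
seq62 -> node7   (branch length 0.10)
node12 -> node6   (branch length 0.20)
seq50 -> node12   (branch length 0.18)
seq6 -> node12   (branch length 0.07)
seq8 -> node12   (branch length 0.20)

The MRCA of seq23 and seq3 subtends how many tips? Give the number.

4

The MRCA of seq23 and seq3 is the node subtending ((seq3,seq9),seq23,seq86).
That clade contains 4 terminal taxa: seq23, seq3, seq86, seq9.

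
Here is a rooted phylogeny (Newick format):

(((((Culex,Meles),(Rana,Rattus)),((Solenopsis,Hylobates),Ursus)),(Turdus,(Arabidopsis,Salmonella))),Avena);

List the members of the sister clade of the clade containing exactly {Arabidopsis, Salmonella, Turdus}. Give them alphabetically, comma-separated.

Culex, Hylobates, Meles, Rana, Rattus, Solenopsis, Ursus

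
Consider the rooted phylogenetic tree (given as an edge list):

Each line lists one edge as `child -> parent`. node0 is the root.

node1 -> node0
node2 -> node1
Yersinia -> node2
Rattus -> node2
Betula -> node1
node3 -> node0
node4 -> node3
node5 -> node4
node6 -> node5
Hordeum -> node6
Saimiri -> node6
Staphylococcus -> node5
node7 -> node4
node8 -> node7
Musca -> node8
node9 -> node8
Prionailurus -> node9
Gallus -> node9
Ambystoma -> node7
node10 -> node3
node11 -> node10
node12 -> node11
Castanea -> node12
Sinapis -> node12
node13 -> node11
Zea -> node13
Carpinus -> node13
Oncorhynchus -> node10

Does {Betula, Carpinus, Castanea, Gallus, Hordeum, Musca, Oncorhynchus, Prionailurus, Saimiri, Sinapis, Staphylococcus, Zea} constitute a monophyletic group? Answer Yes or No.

The MRCA of the listed taxa is the root, so the smallest clade containing them is the whole tree.
That clade also contains Ambystoma, Rattus, Yersinia, which are not in the proposed group, so the group is not monophyletic.

No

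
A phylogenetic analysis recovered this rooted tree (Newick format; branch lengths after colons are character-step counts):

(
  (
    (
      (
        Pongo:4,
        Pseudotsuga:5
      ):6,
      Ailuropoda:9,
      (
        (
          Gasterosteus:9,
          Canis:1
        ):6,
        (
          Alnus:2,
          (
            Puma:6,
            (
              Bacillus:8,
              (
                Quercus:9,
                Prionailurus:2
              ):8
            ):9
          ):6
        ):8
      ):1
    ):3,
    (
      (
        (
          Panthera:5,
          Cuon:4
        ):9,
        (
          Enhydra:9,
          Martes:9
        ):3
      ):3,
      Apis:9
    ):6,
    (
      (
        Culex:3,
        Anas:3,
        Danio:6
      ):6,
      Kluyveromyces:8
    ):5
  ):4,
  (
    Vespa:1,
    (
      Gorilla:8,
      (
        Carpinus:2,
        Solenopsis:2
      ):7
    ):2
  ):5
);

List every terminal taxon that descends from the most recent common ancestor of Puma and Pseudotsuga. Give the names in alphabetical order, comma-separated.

Tracing Puma: it sits inside (Puma,(Bacillus,(Quercus,Prionailurus))).
Tracing Pseudotsuga: it sits inside (Pongo,Pseudotsuga).
The smallest clade enclosing both is ((Pongo,Pseudotsuga),Ailuropoda,((Gasterosteus,Canis),(Alnus,(Puma,(Bacillus,(Quercus,Prionailurus)))))); the answer is its 10 terminal taxa in alphabetical order.

Ailuropoda, Alnus, Bacillus, Canis, Gasterosteus, Pongo, Prionailurus, Pseudotsuga, Puma, Quercus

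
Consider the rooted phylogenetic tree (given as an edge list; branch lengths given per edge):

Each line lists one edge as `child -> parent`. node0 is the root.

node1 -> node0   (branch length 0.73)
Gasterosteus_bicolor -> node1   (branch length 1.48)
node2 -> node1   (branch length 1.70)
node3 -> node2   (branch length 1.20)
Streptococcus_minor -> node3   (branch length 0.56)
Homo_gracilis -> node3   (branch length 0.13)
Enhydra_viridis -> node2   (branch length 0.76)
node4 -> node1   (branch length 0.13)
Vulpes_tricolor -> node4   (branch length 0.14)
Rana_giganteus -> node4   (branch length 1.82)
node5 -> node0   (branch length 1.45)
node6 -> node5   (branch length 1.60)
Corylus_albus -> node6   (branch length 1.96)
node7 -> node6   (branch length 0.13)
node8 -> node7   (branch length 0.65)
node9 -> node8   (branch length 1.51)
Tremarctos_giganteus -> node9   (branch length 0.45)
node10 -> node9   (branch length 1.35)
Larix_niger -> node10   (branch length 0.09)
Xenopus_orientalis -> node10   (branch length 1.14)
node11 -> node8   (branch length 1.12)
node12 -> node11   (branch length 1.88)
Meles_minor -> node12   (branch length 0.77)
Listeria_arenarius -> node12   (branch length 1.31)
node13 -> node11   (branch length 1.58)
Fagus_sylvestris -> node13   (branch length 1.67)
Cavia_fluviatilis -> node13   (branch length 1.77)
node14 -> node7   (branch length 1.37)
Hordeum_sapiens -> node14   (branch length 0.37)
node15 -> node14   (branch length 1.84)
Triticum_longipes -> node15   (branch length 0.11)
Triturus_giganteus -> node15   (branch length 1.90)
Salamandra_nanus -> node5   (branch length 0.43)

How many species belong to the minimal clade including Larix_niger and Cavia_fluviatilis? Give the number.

The MRCA of Larix_niger and Cavia_fluviatilis is the node subtending ((Tremarctos_giganteus,(Larix_niger,Xenopus_orientalis)),((Meles_minor,Listeria_arenarius),(Fagus_sylvestris,Cavia_fluviatilis))).
That clade contains 7 terminal taxa: Cavia_fluviatilis, Fagus_sylvestris, Larix_niger, Listeria_arenarius, Meles_minor, Tremarctos_giganteus, Xenopus_orientalis.

7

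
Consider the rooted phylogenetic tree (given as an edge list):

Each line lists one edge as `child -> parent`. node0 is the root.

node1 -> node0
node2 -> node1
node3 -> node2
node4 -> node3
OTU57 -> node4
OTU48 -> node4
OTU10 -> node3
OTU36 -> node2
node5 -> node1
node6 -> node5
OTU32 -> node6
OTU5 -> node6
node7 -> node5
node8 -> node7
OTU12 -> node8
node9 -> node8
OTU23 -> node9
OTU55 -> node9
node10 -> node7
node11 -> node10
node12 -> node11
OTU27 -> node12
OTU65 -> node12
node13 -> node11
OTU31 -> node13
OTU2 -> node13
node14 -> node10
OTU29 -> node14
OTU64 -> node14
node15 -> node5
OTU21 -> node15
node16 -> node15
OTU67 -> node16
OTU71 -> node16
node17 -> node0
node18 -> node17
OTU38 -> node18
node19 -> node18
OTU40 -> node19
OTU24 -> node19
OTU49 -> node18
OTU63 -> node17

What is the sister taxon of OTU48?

OTU48 attaches to the tree at the node subtending (OTU57,OTU48).
The other lineage descending from that same node — the sister group — is the single tip OTU57.

OTU57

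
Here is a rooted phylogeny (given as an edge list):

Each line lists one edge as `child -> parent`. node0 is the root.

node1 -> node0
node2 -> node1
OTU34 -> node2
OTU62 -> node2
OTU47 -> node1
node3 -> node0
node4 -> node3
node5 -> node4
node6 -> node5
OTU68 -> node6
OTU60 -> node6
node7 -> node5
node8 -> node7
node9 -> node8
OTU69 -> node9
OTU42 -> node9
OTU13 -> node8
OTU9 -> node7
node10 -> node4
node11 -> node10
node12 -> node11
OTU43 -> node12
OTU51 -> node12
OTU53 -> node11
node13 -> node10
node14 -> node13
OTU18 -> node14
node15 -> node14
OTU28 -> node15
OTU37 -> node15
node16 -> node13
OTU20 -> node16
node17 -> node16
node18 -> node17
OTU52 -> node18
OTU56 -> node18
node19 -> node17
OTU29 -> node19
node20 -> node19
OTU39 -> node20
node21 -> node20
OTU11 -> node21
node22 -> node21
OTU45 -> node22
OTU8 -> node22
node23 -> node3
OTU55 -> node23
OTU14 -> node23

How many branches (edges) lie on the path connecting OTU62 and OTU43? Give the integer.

9

The MRCA of OTU62 and OTU43 is the root of the tree.
From OTU62 up to that node: 3 branches. From OTU43 up to the same node: 6 branches. Total: 3 + 6 = 9.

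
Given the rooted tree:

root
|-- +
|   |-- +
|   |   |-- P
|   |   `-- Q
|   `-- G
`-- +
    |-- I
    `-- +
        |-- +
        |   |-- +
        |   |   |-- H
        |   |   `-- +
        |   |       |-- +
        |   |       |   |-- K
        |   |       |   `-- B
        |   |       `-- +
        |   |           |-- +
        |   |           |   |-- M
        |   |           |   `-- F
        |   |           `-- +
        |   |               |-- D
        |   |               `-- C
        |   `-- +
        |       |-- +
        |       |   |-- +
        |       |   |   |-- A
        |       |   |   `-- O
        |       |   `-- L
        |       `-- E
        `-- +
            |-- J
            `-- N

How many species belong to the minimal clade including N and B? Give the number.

The MRCA of N and B is the node subtending (((H,((K,B),((M,F),(D,C)))),(((A,O),L),E)),(J,N)).
That clade contains 13 terminal taxa: A, B, C, D, E, F, H, J, K, L, M, N, O.

13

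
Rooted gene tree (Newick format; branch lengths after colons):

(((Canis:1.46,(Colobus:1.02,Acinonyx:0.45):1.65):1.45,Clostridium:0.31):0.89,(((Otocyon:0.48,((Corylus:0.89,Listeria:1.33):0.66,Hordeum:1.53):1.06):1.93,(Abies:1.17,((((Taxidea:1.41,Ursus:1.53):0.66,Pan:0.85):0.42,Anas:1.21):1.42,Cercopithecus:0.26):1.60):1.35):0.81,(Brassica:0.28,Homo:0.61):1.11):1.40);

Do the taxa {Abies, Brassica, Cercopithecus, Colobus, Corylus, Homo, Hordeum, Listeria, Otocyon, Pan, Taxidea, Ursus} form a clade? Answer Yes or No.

The MRCA of the listed taxa is the root, so the smallest clade containing them is the whole tree.
That clade also contains Acinonyx, Anas, Canis, Clostridium, which are not in the proposed group, so the group is not monophyletic.

No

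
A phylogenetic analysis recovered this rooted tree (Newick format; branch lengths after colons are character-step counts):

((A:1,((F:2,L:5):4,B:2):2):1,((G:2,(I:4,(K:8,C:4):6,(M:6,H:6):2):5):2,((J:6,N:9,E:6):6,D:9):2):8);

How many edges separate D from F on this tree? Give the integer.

The MRCA of D and F is the root of the tree.
From D up to that node: 3 branches. From F up to the same node: 4 branches. Total: 3 + 4 = 7.

7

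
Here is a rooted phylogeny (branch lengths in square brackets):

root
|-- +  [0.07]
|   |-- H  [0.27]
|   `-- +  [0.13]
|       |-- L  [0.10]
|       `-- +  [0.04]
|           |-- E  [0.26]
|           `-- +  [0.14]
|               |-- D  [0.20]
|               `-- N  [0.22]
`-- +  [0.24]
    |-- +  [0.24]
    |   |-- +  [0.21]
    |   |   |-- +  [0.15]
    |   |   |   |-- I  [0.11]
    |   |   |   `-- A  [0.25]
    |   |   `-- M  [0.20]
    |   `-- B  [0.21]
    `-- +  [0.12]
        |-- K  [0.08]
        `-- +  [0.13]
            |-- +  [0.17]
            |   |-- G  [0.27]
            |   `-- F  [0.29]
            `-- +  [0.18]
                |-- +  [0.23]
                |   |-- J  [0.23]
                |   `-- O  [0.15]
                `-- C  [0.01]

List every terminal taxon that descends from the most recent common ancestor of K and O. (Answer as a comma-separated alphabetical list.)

C, F, G, J, K, O

Tracing K: it sits inside (K,((G,F),((J,O),C))).
Tracing O: it sits inside (J,O).
The smallest clade enclosing both is (K,((G,F),((J,O),C))); the answer is its 6 terminal taxa in alphabetical order.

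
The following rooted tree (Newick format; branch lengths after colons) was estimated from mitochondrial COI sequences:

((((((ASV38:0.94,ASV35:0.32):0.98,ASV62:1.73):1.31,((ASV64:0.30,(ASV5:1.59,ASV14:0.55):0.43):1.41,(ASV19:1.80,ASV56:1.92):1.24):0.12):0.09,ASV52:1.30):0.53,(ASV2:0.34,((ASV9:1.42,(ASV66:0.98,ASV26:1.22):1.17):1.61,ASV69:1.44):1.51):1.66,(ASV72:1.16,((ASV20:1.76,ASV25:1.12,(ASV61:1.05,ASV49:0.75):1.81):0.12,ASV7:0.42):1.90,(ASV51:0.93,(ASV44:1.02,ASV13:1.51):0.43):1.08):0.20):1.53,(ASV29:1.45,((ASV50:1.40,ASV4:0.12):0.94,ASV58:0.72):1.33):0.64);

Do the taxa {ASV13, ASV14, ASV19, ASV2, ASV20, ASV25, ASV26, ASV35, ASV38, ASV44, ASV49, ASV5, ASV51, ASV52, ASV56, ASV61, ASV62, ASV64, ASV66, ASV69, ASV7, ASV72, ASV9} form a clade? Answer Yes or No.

Yes

The most recent common ancestor of these taxa subtends (((((ASV38,ASV35),ASV62),((ASV64,(ASV5,ASV14)),(ASV19,ASV56))),ASV52),(ASV2,((ASV9,(ASV66,ASV26)),ASV69)),(ASV72,((ASV20,ASV25,(ASV61,ASV49)),ASV7),(ASV51,(ASV44,ASV13)))).
That clade has exactly 23 tips — every listed taxon and nothing else — so the group is monophyletic.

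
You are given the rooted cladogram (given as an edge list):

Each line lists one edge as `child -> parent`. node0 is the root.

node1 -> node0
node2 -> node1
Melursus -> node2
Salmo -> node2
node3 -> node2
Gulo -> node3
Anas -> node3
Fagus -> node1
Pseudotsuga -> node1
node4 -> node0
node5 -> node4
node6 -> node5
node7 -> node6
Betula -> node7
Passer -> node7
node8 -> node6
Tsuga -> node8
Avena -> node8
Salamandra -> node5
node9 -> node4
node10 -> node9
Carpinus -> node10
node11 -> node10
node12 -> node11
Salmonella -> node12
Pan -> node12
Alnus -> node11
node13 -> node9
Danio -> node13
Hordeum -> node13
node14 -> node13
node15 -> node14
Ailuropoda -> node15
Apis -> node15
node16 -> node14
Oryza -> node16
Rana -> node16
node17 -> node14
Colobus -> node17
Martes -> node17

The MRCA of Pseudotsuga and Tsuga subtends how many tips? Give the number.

23

The MRCA of Pseudotsuga and Tsuga is the root, so the clade is the entire tree.
That clade contains 23 terminal taxa: Ailuropoda, Alnus, Anas, Apis, Avena, Betula, Carpinus, Colobus, Danio, Fagus, Gulo, Hordeum, Martes, Melursus, Oryza, Pan, Passer, Pseudotsuga, Rana, Salamandra, Salmo, Salmonella, Tsuga.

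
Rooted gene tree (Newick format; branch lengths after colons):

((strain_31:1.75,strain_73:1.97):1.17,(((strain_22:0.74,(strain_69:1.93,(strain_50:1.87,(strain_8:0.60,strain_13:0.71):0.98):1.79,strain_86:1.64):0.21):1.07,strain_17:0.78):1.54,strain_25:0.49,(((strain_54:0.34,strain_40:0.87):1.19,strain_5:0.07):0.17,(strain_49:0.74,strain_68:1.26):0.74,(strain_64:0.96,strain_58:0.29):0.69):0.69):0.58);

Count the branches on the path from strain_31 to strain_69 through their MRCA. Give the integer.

7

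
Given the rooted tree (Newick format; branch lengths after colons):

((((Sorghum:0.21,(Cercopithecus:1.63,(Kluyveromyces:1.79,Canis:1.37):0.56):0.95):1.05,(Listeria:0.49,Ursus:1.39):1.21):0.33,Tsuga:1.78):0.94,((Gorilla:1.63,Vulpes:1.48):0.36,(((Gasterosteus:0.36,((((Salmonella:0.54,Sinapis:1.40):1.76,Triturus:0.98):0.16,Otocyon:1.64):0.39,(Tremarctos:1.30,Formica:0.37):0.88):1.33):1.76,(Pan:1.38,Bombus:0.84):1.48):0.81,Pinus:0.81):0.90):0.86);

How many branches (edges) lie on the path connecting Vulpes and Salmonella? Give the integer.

10

The MRCA of Vulpes and Salmonella is the node subtending ((Gorilla,Vulpes),(((Gasterosteus,((((Salmonella,Sinapis),Triturus),Otocyon),(Tremarctos,Formica))),(Pan,Bombus)),Pinus)).
From Vulpes up to that node: 2 branches. From Salmonella up to the same node: 8 branches. Total: 2 + 8 = 10.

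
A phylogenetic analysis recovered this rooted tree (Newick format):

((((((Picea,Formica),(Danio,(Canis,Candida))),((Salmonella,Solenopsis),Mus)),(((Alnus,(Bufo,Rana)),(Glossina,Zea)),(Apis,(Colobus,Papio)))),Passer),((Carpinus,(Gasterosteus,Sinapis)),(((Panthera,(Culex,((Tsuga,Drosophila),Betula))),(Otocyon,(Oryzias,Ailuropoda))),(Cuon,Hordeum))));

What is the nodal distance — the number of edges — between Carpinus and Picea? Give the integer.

9

The MRCA of Carpinus and Picea is the root of the tree.
From Carpinus up to that node: 3 branches. From Picea up to the same node: 6 branches. Total: 3 + 6 = 9.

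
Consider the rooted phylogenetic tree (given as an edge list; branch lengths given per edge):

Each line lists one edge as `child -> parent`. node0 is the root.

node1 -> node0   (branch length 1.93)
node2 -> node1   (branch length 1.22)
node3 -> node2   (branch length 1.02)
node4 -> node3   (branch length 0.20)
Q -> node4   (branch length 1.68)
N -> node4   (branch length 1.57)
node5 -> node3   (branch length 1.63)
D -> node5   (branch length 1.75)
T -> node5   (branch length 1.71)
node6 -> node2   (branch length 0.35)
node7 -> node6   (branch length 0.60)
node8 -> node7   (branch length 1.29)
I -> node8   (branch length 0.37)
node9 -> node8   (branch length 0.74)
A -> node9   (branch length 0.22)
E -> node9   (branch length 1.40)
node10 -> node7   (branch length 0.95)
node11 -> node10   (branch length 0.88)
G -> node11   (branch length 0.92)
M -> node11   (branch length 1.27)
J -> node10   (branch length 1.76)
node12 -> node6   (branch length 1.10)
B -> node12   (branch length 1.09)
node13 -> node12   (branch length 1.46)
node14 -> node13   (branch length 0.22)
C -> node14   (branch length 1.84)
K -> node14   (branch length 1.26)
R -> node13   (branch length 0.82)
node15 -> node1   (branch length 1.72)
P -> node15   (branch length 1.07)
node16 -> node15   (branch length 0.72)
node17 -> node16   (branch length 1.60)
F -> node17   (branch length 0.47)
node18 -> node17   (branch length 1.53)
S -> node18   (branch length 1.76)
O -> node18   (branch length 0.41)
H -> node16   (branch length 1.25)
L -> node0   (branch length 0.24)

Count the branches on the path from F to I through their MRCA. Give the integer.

The MRCA of F and I is the node subtending ((((Q,N),(D,T)),(((I,(A,E)),((G,M),J)),(B,((C,K),R)))),(P,((F,(S,O)),H))).
From F up to that node: 4 branches. From I up to the same node: 5 branches. Total: 4 + 5 = 9.

9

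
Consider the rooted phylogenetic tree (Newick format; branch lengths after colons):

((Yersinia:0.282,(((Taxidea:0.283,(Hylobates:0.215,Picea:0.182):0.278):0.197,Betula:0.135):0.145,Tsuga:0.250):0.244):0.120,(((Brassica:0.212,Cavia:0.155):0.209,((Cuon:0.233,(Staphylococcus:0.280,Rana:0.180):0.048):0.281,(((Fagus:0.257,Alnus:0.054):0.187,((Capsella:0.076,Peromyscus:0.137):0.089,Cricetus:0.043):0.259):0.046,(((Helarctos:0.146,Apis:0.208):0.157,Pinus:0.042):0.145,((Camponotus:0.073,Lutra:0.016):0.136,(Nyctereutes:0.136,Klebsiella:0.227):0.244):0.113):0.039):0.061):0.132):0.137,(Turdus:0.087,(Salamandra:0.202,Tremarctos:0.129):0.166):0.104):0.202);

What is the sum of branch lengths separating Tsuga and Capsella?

1.616

The path runs Tsuga → … → MRCA → … → Capsella; the MRCA is the root of the tree.
Branch lengths along that path: 0.250 + 0.244 + 0.120 + 0.202 + 0.137 + 0.132 + 0.061 + 0.046 + 0.259 + 0.089 + 0.076 = 1.616.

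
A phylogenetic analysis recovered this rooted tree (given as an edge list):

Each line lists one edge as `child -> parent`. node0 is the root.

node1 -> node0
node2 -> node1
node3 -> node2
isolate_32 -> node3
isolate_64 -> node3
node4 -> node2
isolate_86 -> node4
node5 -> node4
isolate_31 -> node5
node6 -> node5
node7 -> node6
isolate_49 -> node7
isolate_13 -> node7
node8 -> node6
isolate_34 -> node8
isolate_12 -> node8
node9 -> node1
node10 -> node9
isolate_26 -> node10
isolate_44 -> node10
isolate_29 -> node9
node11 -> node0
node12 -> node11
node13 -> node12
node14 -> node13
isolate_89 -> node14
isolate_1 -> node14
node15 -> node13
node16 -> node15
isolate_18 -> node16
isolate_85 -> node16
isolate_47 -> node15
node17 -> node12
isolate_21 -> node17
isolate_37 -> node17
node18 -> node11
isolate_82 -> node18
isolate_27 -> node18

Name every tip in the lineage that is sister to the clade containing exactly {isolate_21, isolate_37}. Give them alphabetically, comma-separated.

isolate_1, isolate_18, isolate_47, isolate_85, isolate_89

The clade containing exactly {isolate_21, isolate_37} attaches to the tree at the node subtending (((isolate_89,isolate_1),((isolate_18,isolate_85),isolate_47)),(isolate_21,isolate_37)).
The other lineage descending from that same node — the sister group — is ((isolate_89,isolate_1),((isolate_18,isolate_85),isolate_47)); its 5 tips in alphabetical order are the answer.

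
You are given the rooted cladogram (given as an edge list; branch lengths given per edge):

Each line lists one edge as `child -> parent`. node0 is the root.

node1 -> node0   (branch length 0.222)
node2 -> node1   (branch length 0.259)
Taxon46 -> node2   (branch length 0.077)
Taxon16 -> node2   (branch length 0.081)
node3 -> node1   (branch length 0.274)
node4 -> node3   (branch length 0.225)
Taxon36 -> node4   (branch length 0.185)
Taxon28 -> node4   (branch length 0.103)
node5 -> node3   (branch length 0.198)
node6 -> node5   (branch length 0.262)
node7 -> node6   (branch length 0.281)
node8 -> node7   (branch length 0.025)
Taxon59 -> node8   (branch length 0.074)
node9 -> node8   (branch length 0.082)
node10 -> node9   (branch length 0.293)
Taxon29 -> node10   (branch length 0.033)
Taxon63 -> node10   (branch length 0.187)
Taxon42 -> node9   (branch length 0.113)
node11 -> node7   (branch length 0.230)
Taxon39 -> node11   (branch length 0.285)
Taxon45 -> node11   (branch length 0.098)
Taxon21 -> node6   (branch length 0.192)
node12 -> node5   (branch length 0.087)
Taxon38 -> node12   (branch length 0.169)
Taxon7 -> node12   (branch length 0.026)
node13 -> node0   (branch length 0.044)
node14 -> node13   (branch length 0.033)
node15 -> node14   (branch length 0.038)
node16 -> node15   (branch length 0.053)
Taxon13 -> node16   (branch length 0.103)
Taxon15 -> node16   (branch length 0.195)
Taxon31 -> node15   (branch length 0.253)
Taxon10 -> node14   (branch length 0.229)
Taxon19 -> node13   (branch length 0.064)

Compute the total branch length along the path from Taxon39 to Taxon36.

The path runs Taxon39 → … → MRCA → … → Taxon36; the MRCA is the node subtending ((Taxon36,Taxon28),((((Taxon59,((Taxon29,Taxon63),Taxon42)),(Taxon39,Taxon45)),Taxon21),(Taxon38,Taxon7))).
Branch lengths along that path: 0.285 + 0.230 + 0.281 + 0.262 + 0.198 + 0.225 + 0.185 = 1.666.

1.666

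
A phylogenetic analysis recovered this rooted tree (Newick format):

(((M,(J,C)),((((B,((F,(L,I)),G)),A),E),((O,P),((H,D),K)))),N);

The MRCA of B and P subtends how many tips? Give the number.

The MRCA of B and P is the node subtending ((((B,((F,(L,I)),G)),A),E),((O,P),((H,D),K))).
That clade contains 12 terminal taxa: A, B, D, E, F, G, H, I, K, L, O, P.

12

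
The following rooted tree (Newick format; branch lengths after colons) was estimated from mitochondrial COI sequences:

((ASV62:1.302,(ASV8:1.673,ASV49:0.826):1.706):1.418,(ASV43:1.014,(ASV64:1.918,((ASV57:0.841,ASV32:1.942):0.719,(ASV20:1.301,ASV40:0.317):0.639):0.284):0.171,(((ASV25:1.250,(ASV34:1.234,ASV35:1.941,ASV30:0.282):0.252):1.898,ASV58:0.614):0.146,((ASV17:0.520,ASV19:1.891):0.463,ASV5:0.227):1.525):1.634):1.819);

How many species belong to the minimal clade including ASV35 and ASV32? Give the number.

14

The MRCA of ASV35 and ASV32 is the node subtending (ASV43,(ASV64,((ASV57,ASV32),(ASV20,ASV40))),(((ASV25,(ASV34,ASV35,ASV30)),ASV58),((ASV17,ASV19),ASV5))).
That clade contains 14 terminal taxa: ASV17, ASV19, ASV20, ASV25, ASV30, ASV32, ASV34, ASV35, ASV40, ASV43, ASV5, ASV57, ASV58, ASV64.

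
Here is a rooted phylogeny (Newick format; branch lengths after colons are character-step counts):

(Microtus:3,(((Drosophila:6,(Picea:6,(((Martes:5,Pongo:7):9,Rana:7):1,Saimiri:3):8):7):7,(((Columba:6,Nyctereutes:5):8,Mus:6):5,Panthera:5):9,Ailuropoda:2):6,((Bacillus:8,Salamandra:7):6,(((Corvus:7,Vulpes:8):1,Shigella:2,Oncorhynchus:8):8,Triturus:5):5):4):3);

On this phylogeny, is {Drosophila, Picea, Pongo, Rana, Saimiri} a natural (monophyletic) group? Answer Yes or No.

The MRCA of the listed taxa subtends (Drosophila,(Picea,(((Martes,Pongo),Rana),Saimiri))).
That clade also contains Martes, which is not in the proposed group, so the group is not monophyletic.

No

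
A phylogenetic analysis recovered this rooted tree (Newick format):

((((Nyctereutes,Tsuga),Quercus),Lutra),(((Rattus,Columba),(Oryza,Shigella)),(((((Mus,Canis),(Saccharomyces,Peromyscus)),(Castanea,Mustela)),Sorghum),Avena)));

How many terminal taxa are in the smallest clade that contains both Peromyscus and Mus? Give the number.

The MRCA of Peromyscus and Mus is the node subtending ((Mus,Canis),(Saccharomyces,Peromyscus)).
That clade contains 4 terminal taxa: Canis, Mus, Peromyscus, Saccharomyces.

4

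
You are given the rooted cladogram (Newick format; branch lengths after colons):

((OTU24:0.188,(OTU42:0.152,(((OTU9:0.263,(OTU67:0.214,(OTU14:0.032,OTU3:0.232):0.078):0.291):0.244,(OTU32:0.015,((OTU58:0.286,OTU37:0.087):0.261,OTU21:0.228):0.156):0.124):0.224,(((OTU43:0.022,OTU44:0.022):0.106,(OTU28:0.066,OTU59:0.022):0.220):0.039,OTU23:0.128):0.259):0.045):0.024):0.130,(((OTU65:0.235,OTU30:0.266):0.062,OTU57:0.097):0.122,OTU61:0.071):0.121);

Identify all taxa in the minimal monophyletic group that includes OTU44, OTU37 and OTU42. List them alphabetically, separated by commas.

OTU14, OTU21, OTU23, OTU28, OTU3, OTU32, OTU37, OTU42, OTU43, OTU44, OTU58, OTU59, OTU67, OTU9

Tracing OTU44: it sits inside (OTU43,OTU44).
Tracing OTU37: it sits inside (OTU58,OTU37).
Tracing OTU42: it sits inside (OTU42,(((OTU9,(OTU67,(OTU14,OTU3))),(OTU32,((OTU58,OTU37),OTU21))),(((OTU43,OTU44),(OTU28,OTU59)),OTU23))).
The smallest clade enclosing all 3 is (OTU42,(((OTU9,(OTU67,(OTU14,OTU3))),(OTU32,((OTU58,OTU37),OTU21))),(((OTU43,OTU44),(OTU28,OTU59)),OTU23))); the answer is its 14 terminal taxa in alphabetical order.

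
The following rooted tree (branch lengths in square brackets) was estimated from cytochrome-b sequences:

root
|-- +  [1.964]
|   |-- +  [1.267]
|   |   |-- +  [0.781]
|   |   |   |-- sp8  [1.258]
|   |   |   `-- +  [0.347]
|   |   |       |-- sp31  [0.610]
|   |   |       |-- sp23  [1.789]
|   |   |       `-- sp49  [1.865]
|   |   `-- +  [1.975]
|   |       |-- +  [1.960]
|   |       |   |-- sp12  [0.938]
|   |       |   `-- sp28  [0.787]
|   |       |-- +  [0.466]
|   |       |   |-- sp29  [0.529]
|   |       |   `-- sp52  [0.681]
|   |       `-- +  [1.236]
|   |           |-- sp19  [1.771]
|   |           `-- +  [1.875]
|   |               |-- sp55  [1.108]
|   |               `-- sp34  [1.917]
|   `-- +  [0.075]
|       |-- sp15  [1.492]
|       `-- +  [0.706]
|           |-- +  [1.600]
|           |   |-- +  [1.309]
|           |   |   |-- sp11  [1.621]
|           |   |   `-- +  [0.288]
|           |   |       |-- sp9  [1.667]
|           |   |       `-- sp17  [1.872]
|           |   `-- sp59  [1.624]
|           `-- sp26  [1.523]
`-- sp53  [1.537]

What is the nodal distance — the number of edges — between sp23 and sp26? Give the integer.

7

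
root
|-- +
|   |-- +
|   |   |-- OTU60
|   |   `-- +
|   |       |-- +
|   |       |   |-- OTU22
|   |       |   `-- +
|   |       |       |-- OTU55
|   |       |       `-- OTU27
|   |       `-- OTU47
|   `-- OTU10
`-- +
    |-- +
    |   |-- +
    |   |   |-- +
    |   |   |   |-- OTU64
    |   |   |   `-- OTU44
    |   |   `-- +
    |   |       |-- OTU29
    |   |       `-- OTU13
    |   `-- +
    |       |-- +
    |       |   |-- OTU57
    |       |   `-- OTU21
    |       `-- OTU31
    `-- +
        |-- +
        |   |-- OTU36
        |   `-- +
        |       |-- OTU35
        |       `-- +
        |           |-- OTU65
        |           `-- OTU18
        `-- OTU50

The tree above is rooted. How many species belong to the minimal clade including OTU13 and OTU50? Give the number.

The MRCA of OTU13 and OTU50 is the node subtending ((((OTU64,OTU44),(OTU29,OTU13)),((OTU57,OTU21),OTU31)),((OTU36,(OTU35,(OTU65,OTU18))),OTU50)).
That clade contains 12 terminal taxa: OTU13, OTU18, OTU21, OTU29, OTU31, OTU35, OTU36, OTU44, OTU50, OTU57, OTU64, OTU65.

12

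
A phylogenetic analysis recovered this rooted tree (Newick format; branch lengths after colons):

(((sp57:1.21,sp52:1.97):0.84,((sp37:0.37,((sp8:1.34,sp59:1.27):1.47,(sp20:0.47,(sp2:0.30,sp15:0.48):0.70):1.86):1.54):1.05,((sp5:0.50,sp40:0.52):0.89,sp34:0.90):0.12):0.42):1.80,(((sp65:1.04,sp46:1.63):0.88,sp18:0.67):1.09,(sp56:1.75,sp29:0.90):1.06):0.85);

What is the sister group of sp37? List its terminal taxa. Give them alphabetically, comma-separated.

sp15, sp2, sp20, sp59, sp8

sp37 attaches to the tree at the node subtending (sp37,((sp8,sp59),(sp20,(sp2,sp15)))).
The other lineage descending from that same node — the sister group — is ((sp8,sp59),(sp20,(sp2,sp15))); its 5 tips in alphabetical order are the answer.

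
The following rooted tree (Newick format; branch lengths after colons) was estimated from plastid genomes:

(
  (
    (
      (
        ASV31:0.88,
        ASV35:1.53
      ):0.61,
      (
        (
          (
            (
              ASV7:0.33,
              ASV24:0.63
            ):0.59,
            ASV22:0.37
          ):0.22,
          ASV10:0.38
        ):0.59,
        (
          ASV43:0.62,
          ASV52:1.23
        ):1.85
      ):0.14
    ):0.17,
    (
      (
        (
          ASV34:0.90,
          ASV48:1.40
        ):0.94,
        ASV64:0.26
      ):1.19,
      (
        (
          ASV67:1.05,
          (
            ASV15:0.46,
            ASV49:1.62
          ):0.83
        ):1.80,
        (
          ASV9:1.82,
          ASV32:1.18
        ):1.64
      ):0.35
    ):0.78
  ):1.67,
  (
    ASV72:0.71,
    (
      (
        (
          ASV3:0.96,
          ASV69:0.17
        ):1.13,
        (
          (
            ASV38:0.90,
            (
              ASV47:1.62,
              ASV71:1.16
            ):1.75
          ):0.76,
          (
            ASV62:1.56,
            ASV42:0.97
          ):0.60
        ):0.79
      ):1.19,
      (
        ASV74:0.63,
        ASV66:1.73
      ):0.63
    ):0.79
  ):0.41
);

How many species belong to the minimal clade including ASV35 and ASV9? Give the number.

16

The MRCA of ASV35 and ASV9 is the node subtending (((ASV31,ASV35),((((ASV7,ASV24),ASV22),ASV10),(ASV43,ASV52))),(((ASV34,ASV48),ASV64),((ASV67,(ASV15,ASV49)),(ASV9,ASV32)))).
That clade contains 16 terminal taxa: ASV10, ASV15, ASV22, ASV24, ASV31, ASV32, ASV34, ASV35, ASV43, ASV48, ASV49, ASV52, ASV64, ASV67, ASV7, ASV9.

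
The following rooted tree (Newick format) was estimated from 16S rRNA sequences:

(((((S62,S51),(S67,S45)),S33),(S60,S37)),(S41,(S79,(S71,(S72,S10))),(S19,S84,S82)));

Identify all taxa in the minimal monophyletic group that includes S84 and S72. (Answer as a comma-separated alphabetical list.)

Tracing S84: it sits inside (S19,S84,S82).
Tracing S72: it sits inside (S72,S10).
The smallest clade enclosing both is (S41,(S79,(S71,(S72,S10))),(S19,S84,S82)); the answer is its 8 terminal taxa in alphabetical order.

S10, S19, S41, S71, S72, S79, S82, S84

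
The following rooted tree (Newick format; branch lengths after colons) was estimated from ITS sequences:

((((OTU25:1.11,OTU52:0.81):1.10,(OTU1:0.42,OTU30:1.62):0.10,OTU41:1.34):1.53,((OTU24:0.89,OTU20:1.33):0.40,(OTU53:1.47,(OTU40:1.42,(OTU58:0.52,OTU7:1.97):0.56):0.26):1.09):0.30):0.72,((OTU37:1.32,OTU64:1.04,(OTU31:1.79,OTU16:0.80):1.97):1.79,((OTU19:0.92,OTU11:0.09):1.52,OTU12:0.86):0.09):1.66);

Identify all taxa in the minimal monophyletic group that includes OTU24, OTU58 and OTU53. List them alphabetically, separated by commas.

OTU20, OTU24, OTU40, OTU53, OTU58, OTU7

Tracing OTU24: it sits inside (OTU24,OTU20).
Tracing OTU58: it sits inside (OTU58,OTU7).
Tracing OTU53: it sits inside (OTU53,(OTU40,(OTU58,OTU7))).
The smallest clade enclosing all 3 is ((OTU24,OTU20),(OTU53,(OTU40,(OTU58,OTU7)))); the answer is its 6 terminal taxa in alphabetical order.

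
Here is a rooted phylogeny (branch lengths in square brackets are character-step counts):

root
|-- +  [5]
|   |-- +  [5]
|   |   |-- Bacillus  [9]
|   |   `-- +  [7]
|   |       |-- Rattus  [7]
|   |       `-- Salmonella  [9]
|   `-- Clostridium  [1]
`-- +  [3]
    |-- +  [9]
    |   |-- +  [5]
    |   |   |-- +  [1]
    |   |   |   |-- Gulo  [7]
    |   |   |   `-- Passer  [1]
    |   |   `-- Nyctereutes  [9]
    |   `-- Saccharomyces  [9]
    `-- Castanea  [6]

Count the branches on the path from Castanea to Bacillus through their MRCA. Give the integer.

5

The MRCA of Castanea and Bacillus is the root of the tree.
From Castanea up to that node: 2 branches. From Bacillus up to the same node: 3 branches. Total: 2 + 3 = 5.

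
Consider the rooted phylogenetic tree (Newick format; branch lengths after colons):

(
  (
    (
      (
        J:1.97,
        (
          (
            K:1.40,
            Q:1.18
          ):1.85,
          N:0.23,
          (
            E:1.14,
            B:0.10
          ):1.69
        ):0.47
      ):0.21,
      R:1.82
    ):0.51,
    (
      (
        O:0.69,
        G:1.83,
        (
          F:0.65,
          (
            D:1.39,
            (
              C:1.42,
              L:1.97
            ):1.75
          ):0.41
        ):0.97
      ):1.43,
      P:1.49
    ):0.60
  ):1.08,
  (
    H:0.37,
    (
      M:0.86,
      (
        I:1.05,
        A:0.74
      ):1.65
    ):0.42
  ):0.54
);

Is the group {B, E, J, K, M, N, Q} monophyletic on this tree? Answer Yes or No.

No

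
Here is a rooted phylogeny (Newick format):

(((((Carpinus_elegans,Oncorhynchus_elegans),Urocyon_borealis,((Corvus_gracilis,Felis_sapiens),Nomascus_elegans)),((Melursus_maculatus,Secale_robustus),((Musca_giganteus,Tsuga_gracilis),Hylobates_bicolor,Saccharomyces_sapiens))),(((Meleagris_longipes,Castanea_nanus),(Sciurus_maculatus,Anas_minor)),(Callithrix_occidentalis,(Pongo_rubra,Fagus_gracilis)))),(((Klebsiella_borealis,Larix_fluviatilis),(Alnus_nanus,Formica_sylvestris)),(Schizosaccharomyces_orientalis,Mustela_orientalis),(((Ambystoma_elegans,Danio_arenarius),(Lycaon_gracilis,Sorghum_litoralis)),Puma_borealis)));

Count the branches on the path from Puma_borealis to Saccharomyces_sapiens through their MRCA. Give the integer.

The MRCA of Puma_borealis and Saccharomyces_sapiens is the root of the tree.
From Puma_borealis up to that node: 3 branches. From Saccharomyces_sapiens up to the same node: 5 branches. Total: 3 + 5 = 8.

8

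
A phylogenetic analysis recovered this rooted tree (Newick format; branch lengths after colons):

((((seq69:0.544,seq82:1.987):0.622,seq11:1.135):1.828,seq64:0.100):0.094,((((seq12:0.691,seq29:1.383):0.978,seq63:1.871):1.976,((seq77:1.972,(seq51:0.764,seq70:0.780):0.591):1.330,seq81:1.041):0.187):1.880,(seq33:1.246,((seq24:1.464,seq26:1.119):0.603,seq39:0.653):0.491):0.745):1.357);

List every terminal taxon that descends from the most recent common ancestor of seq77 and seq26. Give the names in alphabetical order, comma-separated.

seq12, seq24, seq26, seq29, seq33, seq39, seq51, seq63, seq70, seq77, seq81

Tracing seq77: it sits inside (seq77,(seq51,seq70)).
Tracing seq26: it sits inside (seq24,seq26).
The smallest clade enclosing both is ((((seq12,seq29),seq63),((seq77,(seq51,seq70)),seq81)),(seq33,((seq24,seq26),seq39))); the answer is its 11 terminal taxa in alphabetical order.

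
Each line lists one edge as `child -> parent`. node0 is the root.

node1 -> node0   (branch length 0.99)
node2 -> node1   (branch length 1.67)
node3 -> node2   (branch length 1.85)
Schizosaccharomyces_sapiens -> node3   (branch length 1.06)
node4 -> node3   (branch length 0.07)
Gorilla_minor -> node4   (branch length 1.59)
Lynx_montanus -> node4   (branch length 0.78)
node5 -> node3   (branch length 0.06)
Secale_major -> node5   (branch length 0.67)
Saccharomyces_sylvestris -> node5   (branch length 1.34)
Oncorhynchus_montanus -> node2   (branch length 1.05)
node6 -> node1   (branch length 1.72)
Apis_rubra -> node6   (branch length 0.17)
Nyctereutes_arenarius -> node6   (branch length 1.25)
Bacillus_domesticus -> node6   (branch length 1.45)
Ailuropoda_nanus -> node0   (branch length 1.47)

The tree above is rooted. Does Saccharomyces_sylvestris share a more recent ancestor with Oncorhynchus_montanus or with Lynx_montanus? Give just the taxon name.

The MRCA of Saccharomyces_sylvestris and Lynx_montanus subtends (Schizosaccharomyces_sapiens,(Gorilla_minor,Lynx_montanus),(Secale_major,Saccharomyces_sylvestris)) (5 taxa).
The MRCA of Saccharomyces_sylvestris and Oncorhynchus_montanus subtends ((Schizosaccharomyces_sapiens,(Gorilla_minor,Lynx_montanus),(Secale_major,Saccharomyces_sylvestris)),Oncorhynchus_montanus) (6 taxa).
The first is nested inside the second, so Saccharomyces_sylvestris shares a more recent common ancestor with Lynx_montanus.

Lynx_montanus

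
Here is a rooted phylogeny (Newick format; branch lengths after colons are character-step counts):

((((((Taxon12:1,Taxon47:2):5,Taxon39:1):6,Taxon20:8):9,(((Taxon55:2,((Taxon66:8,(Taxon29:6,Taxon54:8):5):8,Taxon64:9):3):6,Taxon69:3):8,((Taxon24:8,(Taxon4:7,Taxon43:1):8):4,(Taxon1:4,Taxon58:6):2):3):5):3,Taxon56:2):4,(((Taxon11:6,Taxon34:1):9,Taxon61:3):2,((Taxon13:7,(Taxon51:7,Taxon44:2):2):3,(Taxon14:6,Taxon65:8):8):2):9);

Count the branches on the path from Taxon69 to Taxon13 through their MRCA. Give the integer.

The MRCA of Taxon69 and Taxon13 is the root of the tree.
From Taxon69 up to that node: 5 branches. From Taxon13 up to the same node: 4 branches. Total: 5 + 4 = 9.

9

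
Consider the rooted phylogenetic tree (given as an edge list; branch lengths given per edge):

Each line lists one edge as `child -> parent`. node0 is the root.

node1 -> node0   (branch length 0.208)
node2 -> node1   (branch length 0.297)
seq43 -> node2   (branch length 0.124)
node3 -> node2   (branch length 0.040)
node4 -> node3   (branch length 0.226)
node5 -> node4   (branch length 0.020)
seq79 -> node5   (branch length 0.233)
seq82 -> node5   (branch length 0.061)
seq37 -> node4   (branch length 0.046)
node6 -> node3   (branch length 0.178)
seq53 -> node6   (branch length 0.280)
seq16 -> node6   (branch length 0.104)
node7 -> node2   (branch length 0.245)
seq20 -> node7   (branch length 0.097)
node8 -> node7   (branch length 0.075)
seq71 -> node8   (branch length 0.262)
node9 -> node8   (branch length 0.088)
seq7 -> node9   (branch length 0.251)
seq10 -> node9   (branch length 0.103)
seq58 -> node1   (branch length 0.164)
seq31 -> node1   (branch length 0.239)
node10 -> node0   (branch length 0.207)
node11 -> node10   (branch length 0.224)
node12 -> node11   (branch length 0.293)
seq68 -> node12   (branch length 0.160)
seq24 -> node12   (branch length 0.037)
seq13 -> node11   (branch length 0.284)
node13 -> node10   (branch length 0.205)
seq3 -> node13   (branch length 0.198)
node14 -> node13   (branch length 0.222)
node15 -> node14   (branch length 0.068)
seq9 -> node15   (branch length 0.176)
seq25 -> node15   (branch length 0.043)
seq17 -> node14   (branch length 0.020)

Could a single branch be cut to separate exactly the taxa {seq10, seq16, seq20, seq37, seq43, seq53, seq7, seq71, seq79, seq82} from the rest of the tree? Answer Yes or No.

Yes

The most recent common ancestor of these taxa subtends (seq43,(((seq79,seq82),seq37),(seq53,seq16)),(seq20,(seq71,(seq7,seq10)))).
That clade has exactly 10 tips — every listed taxon and nothing else — so the group is monophyletic.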